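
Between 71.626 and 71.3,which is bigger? 71.626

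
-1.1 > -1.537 True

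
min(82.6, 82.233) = 82.233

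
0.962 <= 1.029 True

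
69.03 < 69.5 True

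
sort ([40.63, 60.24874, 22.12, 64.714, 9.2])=[9.2, 22.12, 40.63, 60.24874, 64.714]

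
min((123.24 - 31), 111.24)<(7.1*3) False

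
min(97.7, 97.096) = 97.096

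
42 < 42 False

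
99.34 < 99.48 True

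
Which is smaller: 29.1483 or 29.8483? 29.1483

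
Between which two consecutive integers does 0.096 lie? 0 and 1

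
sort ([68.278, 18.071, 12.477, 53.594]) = [12.477, 18.071, 53.594, 68.278]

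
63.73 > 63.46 True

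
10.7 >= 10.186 True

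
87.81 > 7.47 True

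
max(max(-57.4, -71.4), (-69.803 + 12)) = -57.4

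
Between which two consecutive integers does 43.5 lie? 43 and 44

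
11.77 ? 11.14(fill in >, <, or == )>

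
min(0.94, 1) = 0.94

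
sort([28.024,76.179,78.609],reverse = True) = [78.609,76.179,28.024]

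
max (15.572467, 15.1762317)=15.572467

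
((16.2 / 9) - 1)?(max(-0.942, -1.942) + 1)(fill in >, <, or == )>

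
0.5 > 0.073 True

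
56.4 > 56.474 False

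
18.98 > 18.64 True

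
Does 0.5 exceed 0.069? Yes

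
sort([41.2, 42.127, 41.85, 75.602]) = [41.2, 41.85, 42.127, 75.602]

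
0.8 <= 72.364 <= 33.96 False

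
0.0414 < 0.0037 False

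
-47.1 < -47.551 False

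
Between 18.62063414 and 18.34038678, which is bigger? 18.62063414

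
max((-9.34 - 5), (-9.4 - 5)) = -14.34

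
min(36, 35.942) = 35.942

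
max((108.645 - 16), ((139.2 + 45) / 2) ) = 92.645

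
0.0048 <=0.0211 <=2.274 True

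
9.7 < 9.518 False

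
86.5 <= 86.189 False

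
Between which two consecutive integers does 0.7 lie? 0 and 1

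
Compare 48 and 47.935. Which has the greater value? 48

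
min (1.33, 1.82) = 1.33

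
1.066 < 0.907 False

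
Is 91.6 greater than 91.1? Yes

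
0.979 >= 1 False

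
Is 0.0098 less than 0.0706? Yes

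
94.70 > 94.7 False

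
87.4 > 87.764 False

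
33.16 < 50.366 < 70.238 True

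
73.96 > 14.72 True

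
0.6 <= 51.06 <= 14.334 False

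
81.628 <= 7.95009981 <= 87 False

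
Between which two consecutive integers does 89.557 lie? 89 and 90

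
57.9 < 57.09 False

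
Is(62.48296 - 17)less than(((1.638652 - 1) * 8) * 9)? Yes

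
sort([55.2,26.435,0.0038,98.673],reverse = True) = [98.673,55.2,26.435,0.0038]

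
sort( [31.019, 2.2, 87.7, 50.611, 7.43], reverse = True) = [87.7, 50.611, 31.019, 7.43, 2.2]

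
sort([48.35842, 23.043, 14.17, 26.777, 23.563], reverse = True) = [48.35842, 26.777, 23.563, 23.043, 14.17]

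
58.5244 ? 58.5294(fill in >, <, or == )<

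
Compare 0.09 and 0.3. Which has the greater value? 0.3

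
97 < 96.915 False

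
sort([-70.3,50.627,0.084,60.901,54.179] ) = [-70.3,0.084,50.627,54.179,60.901]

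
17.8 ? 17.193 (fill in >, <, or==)>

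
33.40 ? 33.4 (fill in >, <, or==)==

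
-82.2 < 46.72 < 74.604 True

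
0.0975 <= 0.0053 False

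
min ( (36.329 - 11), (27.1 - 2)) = 25.1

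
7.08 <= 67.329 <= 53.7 False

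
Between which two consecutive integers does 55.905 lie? 55 and 56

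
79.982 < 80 True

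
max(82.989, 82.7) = 82.989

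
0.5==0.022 False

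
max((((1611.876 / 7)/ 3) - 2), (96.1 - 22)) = 74.756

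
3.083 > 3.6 False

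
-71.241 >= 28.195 False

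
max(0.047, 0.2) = 0.2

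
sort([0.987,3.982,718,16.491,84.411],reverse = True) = [718,84.411,16.491,3.982,0.987]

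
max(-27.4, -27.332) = -27.332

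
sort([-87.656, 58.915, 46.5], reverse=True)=[58.915, 46.5, -87.656]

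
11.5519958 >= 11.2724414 True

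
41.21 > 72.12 False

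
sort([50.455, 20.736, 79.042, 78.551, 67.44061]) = [20.736, 50.455, 67.44061, 78.551, 79.042]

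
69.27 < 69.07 False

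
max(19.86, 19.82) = 19.86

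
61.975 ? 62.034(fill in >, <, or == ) <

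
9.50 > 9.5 False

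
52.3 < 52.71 True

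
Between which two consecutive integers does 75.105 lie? 75 and 76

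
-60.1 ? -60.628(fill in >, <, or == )>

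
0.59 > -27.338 True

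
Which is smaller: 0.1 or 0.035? 0.035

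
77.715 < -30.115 False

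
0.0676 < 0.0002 False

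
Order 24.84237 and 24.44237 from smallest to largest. 24.44237, 24.84237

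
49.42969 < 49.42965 False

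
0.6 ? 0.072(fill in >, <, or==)>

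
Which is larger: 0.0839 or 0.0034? 0.0839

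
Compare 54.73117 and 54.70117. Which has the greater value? 54.73117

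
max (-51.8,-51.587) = -51.587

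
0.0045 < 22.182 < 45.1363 True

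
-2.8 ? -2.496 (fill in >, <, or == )<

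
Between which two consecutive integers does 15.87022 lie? 15 and 16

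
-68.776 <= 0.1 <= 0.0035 False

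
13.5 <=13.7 True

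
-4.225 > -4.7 True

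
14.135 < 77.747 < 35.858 False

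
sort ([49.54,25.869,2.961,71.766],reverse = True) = [71.766,49.54,25.869,2.961]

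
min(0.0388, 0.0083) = 0.0083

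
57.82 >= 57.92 False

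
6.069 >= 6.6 False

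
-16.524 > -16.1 False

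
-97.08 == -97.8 False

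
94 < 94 False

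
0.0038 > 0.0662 False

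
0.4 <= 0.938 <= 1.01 True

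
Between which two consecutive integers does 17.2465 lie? 17 and 18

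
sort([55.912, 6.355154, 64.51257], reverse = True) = [64.51257, 55.912, 6.355154]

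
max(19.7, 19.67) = 19.7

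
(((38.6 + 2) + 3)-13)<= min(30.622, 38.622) True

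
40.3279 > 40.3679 False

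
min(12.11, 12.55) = 12.11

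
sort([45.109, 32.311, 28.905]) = [28.905, 32.311, 45.109]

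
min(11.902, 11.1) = 11.1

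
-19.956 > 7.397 False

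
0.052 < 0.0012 False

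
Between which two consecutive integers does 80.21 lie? 80 and 81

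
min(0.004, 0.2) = 0.004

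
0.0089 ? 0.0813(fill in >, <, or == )<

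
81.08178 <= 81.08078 False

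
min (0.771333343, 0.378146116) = 0.378146116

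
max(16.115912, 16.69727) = 16.69727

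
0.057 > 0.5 False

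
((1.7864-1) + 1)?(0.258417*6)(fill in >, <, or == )>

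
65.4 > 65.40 False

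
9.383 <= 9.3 False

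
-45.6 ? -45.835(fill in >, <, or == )>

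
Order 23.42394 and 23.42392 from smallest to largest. 23.42392,23.42394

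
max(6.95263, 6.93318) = 6.95263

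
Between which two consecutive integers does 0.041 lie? 0 and 1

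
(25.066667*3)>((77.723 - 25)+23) False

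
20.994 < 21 True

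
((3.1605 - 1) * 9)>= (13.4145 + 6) True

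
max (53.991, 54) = 54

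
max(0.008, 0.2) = 0.2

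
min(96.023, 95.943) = 95.943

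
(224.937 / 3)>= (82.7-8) True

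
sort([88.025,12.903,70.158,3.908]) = [3.908,12.903,70.158,88.025]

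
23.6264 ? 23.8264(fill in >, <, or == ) <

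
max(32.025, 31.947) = 32.025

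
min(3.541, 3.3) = 3.3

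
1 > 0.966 True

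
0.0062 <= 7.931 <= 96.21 True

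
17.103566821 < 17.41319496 True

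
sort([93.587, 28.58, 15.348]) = [15.348, 28.58, 93.587]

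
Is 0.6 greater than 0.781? No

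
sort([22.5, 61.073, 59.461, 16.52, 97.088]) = [16.52, 22.5, 59.461, 61.073, 97.088]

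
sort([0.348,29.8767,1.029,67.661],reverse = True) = [67.661,29.8767,1.029,0.348]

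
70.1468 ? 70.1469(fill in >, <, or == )<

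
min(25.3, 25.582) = 25.3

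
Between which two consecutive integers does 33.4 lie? 33 and 34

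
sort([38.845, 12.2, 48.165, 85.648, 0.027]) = [0.027, 12.2, 38.845, 48.165, 85.648]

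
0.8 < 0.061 False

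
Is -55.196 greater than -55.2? Yes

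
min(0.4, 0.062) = 0.062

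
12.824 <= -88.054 False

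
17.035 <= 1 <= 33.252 False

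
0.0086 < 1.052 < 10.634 True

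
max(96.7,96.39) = 96.7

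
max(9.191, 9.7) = 9.7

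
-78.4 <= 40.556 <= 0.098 False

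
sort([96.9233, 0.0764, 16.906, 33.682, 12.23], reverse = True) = [96.9233, 33.682, 16.906, 12.23, 0.0764]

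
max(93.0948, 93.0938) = 93.0948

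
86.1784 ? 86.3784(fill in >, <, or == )<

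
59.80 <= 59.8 True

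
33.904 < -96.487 False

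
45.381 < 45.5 True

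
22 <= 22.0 True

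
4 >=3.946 True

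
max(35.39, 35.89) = 35.89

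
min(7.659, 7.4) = 7.4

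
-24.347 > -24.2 False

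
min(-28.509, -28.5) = -28.509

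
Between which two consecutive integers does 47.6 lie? 47 and 48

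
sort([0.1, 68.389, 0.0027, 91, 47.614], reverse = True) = [91, 68.389, 47.614, 0.1, 0.0027]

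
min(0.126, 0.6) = 0.126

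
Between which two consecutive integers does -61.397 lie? -62 and -61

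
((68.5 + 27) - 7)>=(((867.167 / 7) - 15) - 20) False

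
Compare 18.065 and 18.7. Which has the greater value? 18.7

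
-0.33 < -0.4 False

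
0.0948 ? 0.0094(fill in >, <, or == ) >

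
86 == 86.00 True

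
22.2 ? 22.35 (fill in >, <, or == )<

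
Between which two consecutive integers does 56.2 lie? 56 and 57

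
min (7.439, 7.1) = 7.1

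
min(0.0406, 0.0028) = 0.0028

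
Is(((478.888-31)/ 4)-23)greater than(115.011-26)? No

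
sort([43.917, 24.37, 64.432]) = [24.37, 43.917, 64.432]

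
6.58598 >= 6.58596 True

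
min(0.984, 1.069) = 0.984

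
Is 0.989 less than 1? Yes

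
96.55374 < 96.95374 True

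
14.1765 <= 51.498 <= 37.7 False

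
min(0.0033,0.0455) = 0.0033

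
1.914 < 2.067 True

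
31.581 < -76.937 False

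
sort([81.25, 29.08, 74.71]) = [29.08, 74.71, 81.25]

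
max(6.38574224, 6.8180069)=6.8180069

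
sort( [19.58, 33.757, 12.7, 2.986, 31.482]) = [2.986, 12.7, 19.58, 31.482, 33.757]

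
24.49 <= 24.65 True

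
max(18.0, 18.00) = 18.00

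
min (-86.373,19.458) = -86.373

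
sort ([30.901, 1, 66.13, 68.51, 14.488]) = [1, 14.488, 30.901, 66.13, 68.51]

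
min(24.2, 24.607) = 24.2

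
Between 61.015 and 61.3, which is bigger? 61.3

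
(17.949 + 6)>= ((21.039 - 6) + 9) False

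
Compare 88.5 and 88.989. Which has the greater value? 88.989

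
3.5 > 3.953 False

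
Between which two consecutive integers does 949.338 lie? 949 and 950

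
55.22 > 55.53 False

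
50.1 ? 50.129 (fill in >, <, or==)<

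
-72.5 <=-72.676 False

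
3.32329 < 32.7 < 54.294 True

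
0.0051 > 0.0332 False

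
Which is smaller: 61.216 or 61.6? 61.216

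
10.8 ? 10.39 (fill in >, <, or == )>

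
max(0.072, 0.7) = 0.7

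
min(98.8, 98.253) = 98.253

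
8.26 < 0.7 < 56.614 False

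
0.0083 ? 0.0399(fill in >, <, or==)<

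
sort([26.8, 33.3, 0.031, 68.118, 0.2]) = [0.031, 0.2, 26.8, 33.3, 68.118]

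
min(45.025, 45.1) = 45.025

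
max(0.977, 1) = 1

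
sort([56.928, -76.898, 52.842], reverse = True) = [56.928, 52.842, -76.898]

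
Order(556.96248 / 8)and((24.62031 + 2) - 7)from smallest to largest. ((24.62031 + 2) - 7), (556.96248 / 8)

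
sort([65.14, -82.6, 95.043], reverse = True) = [95.043, 65.14, -82.6]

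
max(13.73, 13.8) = 13.8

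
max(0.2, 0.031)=0.2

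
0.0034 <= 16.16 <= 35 True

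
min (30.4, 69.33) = 30.4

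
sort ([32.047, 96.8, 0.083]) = [0.083, 32.047, 96.8]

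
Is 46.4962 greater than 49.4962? No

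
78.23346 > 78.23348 False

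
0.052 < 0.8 True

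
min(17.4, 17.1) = 17.1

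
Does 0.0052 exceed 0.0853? No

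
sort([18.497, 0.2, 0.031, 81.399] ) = [0.031, 0.2, 18.497, 81.399]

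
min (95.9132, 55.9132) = 55.9132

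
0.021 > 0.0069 True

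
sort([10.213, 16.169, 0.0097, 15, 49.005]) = [0.0097, 10.213, 15, 16.169, 49.005]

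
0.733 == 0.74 False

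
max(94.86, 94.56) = 94.86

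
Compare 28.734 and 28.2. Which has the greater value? 28.734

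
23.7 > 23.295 True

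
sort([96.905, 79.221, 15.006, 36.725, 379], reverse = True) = [379, 96.905, 79.221, 36.725, 15.006]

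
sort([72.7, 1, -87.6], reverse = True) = [72.7, 1, -87.6]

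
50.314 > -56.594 True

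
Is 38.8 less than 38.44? No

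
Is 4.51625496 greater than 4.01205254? Yes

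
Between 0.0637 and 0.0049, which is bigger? 0.0637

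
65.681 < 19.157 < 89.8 False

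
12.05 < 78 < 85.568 True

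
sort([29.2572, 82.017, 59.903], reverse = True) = [82.017, 59.903, 29.2572]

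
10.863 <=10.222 False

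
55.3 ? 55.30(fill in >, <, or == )==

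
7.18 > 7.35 False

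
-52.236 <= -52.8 False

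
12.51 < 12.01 False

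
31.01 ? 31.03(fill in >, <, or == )<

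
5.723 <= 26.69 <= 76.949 True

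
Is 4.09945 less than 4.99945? Yes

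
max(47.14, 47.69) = 47.69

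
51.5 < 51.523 True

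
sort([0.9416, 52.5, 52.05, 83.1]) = [0.9416, 52.05, 52.5, 83.1]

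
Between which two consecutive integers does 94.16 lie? 94 and 95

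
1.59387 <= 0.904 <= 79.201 False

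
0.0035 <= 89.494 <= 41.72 False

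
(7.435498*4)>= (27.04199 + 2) True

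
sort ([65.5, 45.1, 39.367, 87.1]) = [39.367, 45.1, 65.5, 87.1]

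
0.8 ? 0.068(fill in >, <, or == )>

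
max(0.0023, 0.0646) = 0.0646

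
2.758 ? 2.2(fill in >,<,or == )>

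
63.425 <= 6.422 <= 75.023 False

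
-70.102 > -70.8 True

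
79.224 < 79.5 True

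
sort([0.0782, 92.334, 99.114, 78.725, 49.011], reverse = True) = [99.114, 92.334, 78.725, 49.011, 0.0782]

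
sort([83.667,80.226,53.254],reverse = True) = [83.667,80.226,53.254]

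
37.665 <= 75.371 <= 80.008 True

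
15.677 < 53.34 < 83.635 True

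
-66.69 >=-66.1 False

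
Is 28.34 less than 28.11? No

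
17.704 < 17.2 False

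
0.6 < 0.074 False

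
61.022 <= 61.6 True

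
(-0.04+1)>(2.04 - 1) False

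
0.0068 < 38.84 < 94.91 True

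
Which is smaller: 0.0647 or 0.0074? 0.0074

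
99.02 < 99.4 True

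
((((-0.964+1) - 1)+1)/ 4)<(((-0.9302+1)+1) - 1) True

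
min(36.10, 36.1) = 36.10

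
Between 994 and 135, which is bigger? 994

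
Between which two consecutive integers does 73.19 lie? 73 and 74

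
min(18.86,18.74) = 18.74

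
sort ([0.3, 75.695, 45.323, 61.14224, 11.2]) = [0.3, 11.2, 45.323, 61.14224, 75.695]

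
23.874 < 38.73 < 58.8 True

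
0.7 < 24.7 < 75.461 True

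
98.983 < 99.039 True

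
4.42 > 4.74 False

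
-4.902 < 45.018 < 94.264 True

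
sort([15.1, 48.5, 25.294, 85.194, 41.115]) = [15.1, 25.294, 41.115, 48.5, 85.194]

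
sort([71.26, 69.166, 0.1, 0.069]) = [0.069, 0.1, 69.166, 71.26]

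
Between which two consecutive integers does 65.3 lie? 65 and 66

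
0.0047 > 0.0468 False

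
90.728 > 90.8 False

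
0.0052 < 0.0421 True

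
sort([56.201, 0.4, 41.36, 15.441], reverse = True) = [56.201, 41.36, 15.441, 0.4]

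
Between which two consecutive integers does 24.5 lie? 24 and 25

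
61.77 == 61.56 False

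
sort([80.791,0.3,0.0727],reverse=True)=[80.791,0.3,0.0727]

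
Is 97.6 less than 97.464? No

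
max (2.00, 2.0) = 2.0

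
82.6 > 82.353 True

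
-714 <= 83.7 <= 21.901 False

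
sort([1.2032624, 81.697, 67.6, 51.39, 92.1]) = [1.2032624, 51.39, 67.6, 81.697, 92.1]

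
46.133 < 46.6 True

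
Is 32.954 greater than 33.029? No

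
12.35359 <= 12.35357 False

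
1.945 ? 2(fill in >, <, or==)<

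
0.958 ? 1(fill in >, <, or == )<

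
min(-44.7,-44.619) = -44.7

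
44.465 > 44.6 False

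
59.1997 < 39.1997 False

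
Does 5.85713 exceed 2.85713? Yes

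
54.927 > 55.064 False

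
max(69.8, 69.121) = 69.8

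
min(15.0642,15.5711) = 15.0642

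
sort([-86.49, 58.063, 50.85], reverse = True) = [58.063, 50.85, -86.49]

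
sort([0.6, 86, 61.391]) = [0.6, 61.391, 86]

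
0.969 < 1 True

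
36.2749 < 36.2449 False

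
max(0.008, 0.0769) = 0.0769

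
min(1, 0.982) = 0.982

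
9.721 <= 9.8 True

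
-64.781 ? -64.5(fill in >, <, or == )<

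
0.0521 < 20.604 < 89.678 True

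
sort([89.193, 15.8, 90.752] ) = [15.8, 89.193, 90.752]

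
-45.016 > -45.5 True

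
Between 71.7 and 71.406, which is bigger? 71.7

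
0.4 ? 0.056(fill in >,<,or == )>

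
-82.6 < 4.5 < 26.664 True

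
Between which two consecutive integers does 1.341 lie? 1 and 2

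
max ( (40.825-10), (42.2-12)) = 30.825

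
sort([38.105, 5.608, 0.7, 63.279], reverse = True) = [63.279, 38.105, 5.608, 0.7]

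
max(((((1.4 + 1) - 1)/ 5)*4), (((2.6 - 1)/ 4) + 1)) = 1.4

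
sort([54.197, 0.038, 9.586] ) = [0.038, 9.586, 54.197]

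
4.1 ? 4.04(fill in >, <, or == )>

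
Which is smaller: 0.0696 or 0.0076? 0.0076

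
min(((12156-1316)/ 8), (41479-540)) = 1355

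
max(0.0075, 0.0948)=0.0948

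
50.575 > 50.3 True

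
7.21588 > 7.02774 True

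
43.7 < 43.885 True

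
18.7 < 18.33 False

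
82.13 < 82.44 True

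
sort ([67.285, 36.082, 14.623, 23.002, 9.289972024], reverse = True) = [67.285, 36.082, 23.002, 14.623, 9.289972024]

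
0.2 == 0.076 False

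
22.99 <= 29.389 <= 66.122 True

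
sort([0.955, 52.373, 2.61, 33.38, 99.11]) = [0.955, 2.61, 33.38, 52.373, 99.11]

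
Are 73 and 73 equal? Yes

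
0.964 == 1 False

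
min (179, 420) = 179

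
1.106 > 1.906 False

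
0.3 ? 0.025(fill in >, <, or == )>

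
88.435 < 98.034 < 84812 True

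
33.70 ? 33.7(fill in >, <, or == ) ==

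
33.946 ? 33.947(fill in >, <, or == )<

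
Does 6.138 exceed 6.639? No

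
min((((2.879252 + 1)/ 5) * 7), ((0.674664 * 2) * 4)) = 5.397312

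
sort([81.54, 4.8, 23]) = [4.8, 23, 81.54]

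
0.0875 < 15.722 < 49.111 True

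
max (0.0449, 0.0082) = 0.0449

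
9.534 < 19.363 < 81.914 True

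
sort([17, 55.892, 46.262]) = [17, 46.262, 55.892]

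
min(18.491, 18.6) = 18.491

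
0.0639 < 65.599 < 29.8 False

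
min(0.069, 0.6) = 0.069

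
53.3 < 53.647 True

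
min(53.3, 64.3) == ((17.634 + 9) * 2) False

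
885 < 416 False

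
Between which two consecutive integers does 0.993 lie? 0 and 1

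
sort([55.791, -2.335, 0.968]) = [-2.335, 0.968, 55.791]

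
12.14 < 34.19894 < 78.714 True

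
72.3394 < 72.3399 True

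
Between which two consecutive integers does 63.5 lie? 63 and 64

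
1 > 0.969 True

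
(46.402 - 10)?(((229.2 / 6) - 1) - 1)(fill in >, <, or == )>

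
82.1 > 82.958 False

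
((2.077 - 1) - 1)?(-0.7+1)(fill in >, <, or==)<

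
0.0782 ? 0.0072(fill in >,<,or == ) >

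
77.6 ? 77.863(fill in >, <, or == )<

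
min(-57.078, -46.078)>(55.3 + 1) False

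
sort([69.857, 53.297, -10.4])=[-10.4, 53.297, 69.857]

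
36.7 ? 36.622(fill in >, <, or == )>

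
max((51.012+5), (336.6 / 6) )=56.1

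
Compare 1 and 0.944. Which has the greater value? 1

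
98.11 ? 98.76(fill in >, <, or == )<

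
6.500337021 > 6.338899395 True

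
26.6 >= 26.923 False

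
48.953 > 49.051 False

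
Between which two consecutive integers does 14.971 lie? 14 and 15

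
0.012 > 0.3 False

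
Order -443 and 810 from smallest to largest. -443, 810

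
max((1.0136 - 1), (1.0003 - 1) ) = 0.0136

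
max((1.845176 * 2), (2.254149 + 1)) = 3.690352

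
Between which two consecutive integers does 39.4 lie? 39 and 40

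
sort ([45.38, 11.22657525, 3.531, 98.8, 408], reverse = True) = [408, 98.8, 45.38, 11.22657525, 3.531]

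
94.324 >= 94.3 True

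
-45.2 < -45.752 False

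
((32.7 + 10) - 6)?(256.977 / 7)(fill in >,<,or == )<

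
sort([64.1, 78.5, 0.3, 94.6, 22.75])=[0.3, 22.75, 64.1, 78.5, 94.6]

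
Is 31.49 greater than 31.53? No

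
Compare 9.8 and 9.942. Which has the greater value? 9.942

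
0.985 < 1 True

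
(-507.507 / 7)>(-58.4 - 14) False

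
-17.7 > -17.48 False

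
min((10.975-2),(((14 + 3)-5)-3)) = 8.975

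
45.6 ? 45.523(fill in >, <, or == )>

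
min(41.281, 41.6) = 41.281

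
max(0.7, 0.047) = 0.7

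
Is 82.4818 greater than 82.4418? Yes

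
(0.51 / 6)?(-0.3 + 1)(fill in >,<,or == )<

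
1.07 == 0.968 False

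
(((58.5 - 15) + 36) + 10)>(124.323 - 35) True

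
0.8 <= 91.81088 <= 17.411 False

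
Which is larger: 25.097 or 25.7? 25.7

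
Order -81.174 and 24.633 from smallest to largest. -81.174, 24.633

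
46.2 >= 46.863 False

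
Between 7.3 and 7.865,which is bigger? 7.865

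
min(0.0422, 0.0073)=0.0073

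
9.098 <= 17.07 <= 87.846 True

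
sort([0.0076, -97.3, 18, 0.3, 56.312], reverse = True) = [56.312, 18, 0.3, 0.0076, -97.3]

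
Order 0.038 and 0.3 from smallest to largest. 0.038, 0.3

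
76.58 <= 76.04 False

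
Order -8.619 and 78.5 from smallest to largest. -8.619, 78.5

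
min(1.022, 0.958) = 0.958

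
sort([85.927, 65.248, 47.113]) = [47.113, 65.248, 85.927]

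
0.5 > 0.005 True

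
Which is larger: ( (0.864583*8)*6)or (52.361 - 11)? ( (0.864583*8)*6)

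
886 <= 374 False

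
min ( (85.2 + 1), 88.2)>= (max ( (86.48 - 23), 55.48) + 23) False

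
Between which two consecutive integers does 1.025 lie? 1 and 2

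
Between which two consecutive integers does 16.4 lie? 16 and 17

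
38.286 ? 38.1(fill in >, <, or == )>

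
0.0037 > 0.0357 False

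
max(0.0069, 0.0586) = 0.0586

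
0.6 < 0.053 False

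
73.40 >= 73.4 True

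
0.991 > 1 False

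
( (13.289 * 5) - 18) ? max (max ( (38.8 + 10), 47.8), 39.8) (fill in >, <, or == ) <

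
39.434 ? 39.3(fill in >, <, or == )>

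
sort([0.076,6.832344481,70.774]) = [0.076,6.832344481,70.774]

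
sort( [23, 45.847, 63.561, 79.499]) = [23, 45.847, 63.561, 79.499]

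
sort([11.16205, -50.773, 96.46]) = [-50.773, 11.16205, 96.46]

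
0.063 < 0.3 True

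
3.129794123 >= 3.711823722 False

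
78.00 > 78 False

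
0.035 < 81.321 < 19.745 False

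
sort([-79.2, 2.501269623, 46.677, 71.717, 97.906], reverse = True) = [97.906, 71.717, 46.677, 2.501269623, -79.2]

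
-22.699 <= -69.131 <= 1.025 False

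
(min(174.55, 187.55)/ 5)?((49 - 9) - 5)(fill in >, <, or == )<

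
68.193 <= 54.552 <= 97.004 False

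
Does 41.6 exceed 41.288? Yes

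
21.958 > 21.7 True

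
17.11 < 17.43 True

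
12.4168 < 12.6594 True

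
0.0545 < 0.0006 False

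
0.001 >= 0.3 False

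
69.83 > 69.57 True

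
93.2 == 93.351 False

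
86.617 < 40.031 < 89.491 False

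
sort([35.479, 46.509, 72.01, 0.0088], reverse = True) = [72.01, 46.509, 35.479, 0.0088]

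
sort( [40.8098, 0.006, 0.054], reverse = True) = [40.8098, 0.054, 0.006]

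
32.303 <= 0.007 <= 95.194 False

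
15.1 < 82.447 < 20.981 False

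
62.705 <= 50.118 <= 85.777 False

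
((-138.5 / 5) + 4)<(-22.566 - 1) True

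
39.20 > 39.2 False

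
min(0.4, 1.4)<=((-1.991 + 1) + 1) False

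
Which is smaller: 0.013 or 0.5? 0.013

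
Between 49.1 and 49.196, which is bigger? 49.196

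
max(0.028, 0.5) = 0.5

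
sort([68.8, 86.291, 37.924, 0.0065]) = [0.0065, 37.924, 68.8, 86.291]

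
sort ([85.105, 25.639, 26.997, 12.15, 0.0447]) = [0.0447, 12.15, 25.639, 26.997, 85.105]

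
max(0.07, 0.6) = 0.6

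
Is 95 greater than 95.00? No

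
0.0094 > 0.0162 False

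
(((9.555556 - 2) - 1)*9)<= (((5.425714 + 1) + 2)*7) False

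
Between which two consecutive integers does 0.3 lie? 0 and 1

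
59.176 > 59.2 False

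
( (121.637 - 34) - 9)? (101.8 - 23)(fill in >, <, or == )<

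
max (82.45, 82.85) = 82.85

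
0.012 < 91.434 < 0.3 False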